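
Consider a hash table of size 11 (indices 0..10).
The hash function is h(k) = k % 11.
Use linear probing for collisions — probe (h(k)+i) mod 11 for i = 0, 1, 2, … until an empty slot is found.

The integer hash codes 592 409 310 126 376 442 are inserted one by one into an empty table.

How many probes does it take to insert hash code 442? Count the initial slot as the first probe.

592 hashes to 9; slot 9 is free => place at 9.
409 hashes to 2; slot 2 is free => place at 2.
310 hashes to 2; 2 taken => place at 3.
126 hashes to 5; slot 5 is free => place at 5.
376 hashes to 2; 2,3 taken => place at 4.
442 hashes to 2; 2,3,4,5 taken => place at 6.
Table: [-, -, 409, 310, 376, 126, 442, -, -, 592, -]

5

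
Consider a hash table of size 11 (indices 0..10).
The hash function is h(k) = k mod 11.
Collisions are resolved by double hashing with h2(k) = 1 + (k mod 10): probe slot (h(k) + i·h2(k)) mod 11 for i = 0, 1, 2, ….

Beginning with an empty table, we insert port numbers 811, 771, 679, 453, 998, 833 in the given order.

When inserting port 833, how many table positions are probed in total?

811: h=8 → slot 8
771: h=1 → slot 1
679: h=8, h2=10, probe 8,7 → slot 7
453: h=2 → slot 2
998: h=8, h2=9, probe 8,6 → slot 6
833: h=8, h2=4, probe 8,1,5 → slot 5
Table: [_, 771, 453, _, _, 833, 998, 679, 811, _, _]

3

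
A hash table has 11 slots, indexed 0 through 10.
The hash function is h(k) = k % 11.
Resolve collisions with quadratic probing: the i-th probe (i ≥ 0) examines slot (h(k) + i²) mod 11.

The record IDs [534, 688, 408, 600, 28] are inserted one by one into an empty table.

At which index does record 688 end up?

Insert 534: h=6, slot 6 empty -> index 6.
Insert 688: h=6, slot 6 occupied -> index 7.
Insert 408: h=1, slot 1 empty -> index 1.
Insert 600: h=6, slots 6,7 occupied -> index 10.
Insert 28: h=6, slots 6,7,10 occupied -> index 4.
Table: [_, 408, _, _, 28, _, 534, 688, _, _, 600]

7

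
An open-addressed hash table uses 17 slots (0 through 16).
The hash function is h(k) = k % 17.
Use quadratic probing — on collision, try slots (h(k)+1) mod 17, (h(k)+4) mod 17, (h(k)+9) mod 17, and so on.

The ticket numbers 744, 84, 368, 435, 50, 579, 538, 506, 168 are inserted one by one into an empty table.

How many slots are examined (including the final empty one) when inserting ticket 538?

2

744 hashes to 13; slot 13 is free => place at 13.
84 hashes to 16; slot 16 is free => place at 16.
368 hashes to 11; slot 11 is free => place at 11.
435 hashes to 10; slot 10 is free => place at 10.
50 hashes to 16; 16 taken => place at 0.
579 hashes to 1; slot 1 is free => place at 1.
538 hashes to 11; 11 taken => place at 12.
506 hashes to 13; 13 taken => place at 14.
168 hashes to 15; slot 15 is free => place at 15.
Table: [50, 579, ∅, ∅, ∅, ∅, ∅, ∅, ∅, ∅, 435, 368, 538, 744, 506, 168, 84]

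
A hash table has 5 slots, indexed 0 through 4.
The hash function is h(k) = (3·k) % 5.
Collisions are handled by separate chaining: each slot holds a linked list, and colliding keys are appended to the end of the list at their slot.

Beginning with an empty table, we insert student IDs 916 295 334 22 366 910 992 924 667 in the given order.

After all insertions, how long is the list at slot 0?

2

916 → bucket 3
295 → bucket 0
334 → bucket 2
22 → bucket 1
366 → bucket 3 (collision)
910 → bucket 0 (collision)
992 → bucket 1 (collision)
924 → bucket 2 (collision)
667 → bucket 1 (collision)
Final buckets:
0: 295 -> 910
1: 22 -> 992 -> 667
2: 334 -> 924
3: 916 -> 366
4: _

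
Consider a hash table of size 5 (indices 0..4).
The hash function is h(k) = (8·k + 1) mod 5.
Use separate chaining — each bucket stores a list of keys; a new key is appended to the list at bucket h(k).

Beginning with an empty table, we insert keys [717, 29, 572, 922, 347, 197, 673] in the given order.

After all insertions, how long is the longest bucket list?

Insert 717: h=2, bucket 2 empty -> new chain.
Insert 29: h=3, bucket 3 empty -> new chain.
Insert 572: h=2, bucket 2 nonempty -> append to chain.
Insert 922: h=2, bucket 2 nonempty -> append to chain.
Insert 347: h=2, bucket 2 nonempty -> append to chain.
Insert 197: h=2, bucket 2 nonempty -> append to chain.
Insert 673: h=0, bucket 0 empty -> new chain.
Final buckets:
0: 673
1: .
2: 717 -> 572 -> 922 -> 347 -> 197
3: 29
4: .

5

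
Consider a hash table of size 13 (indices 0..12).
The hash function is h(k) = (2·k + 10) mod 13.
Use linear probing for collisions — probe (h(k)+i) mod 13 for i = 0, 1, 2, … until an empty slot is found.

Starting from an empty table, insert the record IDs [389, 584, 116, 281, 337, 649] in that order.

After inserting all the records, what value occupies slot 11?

337

389: h=8 -> slot 8
584: h=8, probe 8,9 -> slot 9
116: h=8, probe 8,9,10 -> slot 10
281: h=0 -> slot 0
337: h=8, probe 8,9,10,11 -> slot 11
649: h=8, probe 8,9,10,11,12 -> slot 12
Table: [281, —, —, —, —, —, —, —, 389, 584, 116, 337, 649]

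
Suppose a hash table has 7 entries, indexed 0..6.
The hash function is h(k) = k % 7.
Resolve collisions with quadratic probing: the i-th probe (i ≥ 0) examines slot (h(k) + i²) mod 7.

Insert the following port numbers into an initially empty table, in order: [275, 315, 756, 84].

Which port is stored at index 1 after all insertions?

Insert 275: h=2, slot 2 empty => index 2.
Insert 315: h=0, slot 0 empty => index 0.
Insert 756: h=0, slot 0 occupied => index 1.
Insert 84: h=0, slots 0,1 occupied => index 4.
Table: [315, 756, 275, ∅, 84, ∅, ∅]

756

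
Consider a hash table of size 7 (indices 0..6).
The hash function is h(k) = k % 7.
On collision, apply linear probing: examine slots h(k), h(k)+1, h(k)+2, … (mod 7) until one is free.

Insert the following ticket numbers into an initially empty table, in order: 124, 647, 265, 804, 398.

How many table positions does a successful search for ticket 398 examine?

3

Insert 124: h=5, slot 5 empty -> index 5.
Insert 647: h=3, slot 3 empty -> index 3.
Insert 265: h=6, slot 6 empty -> index 6.
Insert 804: h=6, slot 6 occupied -> index 0.
Insert 398: h=6, slots 6,0 occupied -> index 1.
Table: [804, 398, ., 647, ., 124, 265]
Lookup 398: h=6, probe 6,0,1 → found at 1.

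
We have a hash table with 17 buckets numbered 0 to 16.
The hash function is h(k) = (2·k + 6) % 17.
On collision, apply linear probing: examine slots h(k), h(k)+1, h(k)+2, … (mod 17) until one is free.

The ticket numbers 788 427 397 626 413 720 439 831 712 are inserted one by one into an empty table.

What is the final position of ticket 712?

6

Insert 788: h=1, slot 1 empty -> index 1.
Insert 427: h=10, slot 10 empty -> index 10.
Insert 397: h=1, slot 1 occupied -> index 2.
Insert 626: h=0, slot 0 empty -> index 0.
Insert 413: h=16, slot 16 empty -> index 16.
Insert 720: h=1, slots 1,2 occupied -> index 3.
Insert 439: h=0, slots 0,1,2,3 occupied -> index 4.
Insert 831: h=2, slots 2,3,4 occupied -> index 5.
Insert 712: h=2, slots 2,3,4,5 occupied -> index 6.
Table: [626, 788, 397, 720, 439, 831, 712, —, —, —, 427, —, —, —, —, —, 413]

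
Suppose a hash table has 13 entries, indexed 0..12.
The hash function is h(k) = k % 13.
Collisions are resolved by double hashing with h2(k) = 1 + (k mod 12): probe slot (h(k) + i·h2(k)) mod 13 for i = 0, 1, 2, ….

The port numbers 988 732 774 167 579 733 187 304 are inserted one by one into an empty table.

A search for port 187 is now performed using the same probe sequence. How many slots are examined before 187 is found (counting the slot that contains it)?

988: h=0 → slot 0
732: h=4 → slot 4
774: h=7 → slot 7
167: h=11 → slot 11
579: h=7, h2=4, probe 7,11,2 → slot 2
733: h=5 → slot 5
187: h=5, h2=8, probe 5,0,8 → slot 8
304: h=5, h2=5, probe 5,10 → slot 10
Table: [988, ∅, 579, ∅, 732, 733, ∅, 774, 187, ∅, 304, 167, ∅]
Lookup 187: h=5, h2=8, probe 5,0,8 → found at 8.

3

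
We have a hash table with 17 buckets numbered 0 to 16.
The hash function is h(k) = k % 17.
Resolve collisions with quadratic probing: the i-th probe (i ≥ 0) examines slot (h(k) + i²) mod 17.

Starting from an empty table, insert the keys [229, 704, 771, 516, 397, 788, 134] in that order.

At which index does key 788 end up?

229: h=8 → slot 8
704: h=7 → slot 7
771: h=6 → slot 6
516: h=6, probe 6,7,10 → slot 10
397: h=6, probe 6,7,10,15 → slot 15
788: h=6, probe 6,7,10,15,5 → slot 5
134: h=15, probe 15,16 → slot 16
Table: [∅, ∅, ∅, ∅, ∅, 788, 771, 704, 229, ∅, 516, ∅, ∅, ∅, ∅, 397, 134]

5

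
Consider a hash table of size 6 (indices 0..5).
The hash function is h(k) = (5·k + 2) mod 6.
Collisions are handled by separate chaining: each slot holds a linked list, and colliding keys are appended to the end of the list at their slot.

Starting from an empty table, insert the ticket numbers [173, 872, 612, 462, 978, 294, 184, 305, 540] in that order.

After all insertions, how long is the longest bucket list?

Insert 173: h=3, bucket 3 empty -> new chain.
Insert 872: h=0, bucket 0 empty -> new chain.
Insert 612: h=2, bucket 2 empty -> new chain.
Insert 462: h=2, bucket 2 nonempty -> append to chain.
Insert 978: h=2, bucket 2 nonempty -> append to chain.
Insert 294: h=2, bucket 2 nonempty -> append to chain.
Insert 184: h=4, bucket 4 empty -> new chain.
Insert 305: h=3, bucket 3 nonempty -> append to chain.
Insert 540: h=2, bucket 2 nonempty -> append to chain.
Final buckets:
0: 872
1: ∅
2: 612 -> 462 -> 978 -> 294 -> 540
3: 173 -> 305
4: 184
5: ∅

5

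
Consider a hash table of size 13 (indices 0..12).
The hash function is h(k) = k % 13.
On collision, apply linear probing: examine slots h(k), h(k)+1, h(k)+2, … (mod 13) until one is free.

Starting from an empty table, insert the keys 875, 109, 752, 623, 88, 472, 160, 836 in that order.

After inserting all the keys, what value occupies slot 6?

Insert 875: h=4, slot 4 empty -> index 4.
Insert 109: h=5, slot 5 empty -> index 5.
Insert 752: h=11, slot 11 empty -> index 11.
Insert 623: h=12, slot 12 empty -> index 12.
Insert 88: h=10, slot 10 empty -> index 10.
Insert 472: h=4, slots 4,5 occupied -> index 6.
Insert 160: h=4, slots 4,5,6 occupied -> index 7.
Insert 836: h=4, slots 4,5,6,7 occupied -> index 8.
Table: [-, -, -, -, 875, 109, 472, 160, 836, -, 88, 752, 623]

472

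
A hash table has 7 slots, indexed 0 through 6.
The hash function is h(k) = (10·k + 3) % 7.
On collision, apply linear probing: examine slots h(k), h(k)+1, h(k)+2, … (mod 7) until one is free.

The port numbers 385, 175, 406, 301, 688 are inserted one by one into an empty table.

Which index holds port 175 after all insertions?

385: h=3 → slot 3
175: h=3, probe 3,4 → slot 4
406: h=3, probe 3,4,5 → slot 5
301: h=3, probe 3,4,5,6 → slot 6
688: h=2 → slot 2
Table: [., ., 688, 385, 175, 406, 301]

4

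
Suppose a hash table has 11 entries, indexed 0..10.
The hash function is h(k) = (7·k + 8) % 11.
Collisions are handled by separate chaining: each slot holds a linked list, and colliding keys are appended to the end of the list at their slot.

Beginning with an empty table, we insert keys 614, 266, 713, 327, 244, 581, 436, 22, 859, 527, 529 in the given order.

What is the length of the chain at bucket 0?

614 -> bucket 5
266 -> bucket 0
713 -> bucket 5 (collision)
327 -> bucket 9
244 -> bucket 0 (collision)
581 -> bucket 5 (collision)
436 -> bucket 2
22 -> bucket 8
859 -> bucket 4
527 -> bucket 1
529 -> bucket 4 (collision)
Final buckets:
0: 266 -> 244
1: 527
2: 436
3: .
4: 859 -> 529
5: 614 -> 713 -> 581
6: .
7: .
8: 22
9: 327
10: .

2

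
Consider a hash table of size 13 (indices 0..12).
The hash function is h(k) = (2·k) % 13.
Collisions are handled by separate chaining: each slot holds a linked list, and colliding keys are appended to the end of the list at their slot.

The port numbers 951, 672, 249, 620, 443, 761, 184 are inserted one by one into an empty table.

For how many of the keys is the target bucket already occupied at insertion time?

Insert 951: h=4, bucket 4 empty -> new chain.
Insert 672: h=5, bucket 5 empty -> new chain.
Insert 249: h=4, bucket 4 nonempty -> append to chain.
Insert 620: h=5, bucket 5 nonempty -> append to chain.
Insert 443: h=2, bucket 2 empty -> new chain.
Insert 761: h=1, bucket 1 empty -> new chain.
Insert 184: h=4, bucket 4 nonempty -> append to chain.
Final buckets:
0: -
1: 761
2: 443
3: -
4: 951 -> 249 -> 184
5: 672 -> 620
6: -
7: -
8: -
9: -
10: -
11: -
12: -

3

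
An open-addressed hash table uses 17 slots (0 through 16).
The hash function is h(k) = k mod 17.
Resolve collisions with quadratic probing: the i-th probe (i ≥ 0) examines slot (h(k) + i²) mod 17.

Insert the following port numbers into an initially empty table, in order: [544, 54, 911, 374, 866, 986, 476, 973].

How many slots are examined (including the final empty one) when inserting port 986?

3

Insert 544: h=0, slot 0 empty => index 0.
Insert 54: h=3, slot 3 empty => index 3.
Insert 911: h=10, slot 10 empty => index 10.
Insert 374: h=0, slot 0 occupied => index 1.
Insert 866: h=16, slot 16 empty => index 16.
Insert 986: h=0, slots 0,1 occupied => index 4.
Insert 476: h=0, slots 0,1,4 occupied => index 9.
Insert 973: h=4, slot 4 occupied => index 5.
Table: [544, 374, —, 54, 986, 973, —, —, —, 476, 911, —, —, —, —, —, 866]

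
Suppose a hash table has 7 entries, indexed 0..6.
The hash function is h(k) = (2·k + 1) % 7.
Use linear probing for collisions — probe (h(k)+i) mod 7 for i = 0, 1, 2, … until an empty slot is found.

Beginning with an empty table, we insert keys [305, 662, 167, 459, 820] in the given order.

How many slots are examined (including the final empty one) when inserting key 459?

305: h=2 → slot 2
662: h=2, probe 2,3 → slot 3
167: h=6 → slot 6
459: h=2, probe 2,3,4 → slot 4
820: h=3, probe 3,4,5 → slot 5
Table: [-, -, 305, 662, 459, 820, 167]

3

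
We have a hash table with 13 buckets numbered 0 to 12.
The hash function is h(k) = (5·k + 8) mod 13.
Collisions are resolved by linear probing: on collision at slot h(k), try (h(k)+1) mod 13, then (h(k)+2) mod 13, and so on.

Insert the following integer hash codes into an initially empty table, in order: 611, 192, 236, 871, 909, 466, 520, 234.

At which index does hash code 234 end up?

Insert 611: h=8, slot 8 empty → index 8.
Insert 192: h=6, slot 6 empty → index 6.
Insert 236: h=5, slot 5 empty → index 5.
Insert 871: h=8, slot 8 occupied → index 9.
Insert 909: h=3, slot 3 empty → index 3.
Insert 466: h=11, slot 11 empty → index 11.
Insert 520: h=8, slots 8,9 occupied → index 10.
Insert 234: h=8, slots 8,9,10,11 occupied → index 12.
Table: [-, -, -, 909, -, 236, 192, -, 611, 871, 520, 466, 234]

12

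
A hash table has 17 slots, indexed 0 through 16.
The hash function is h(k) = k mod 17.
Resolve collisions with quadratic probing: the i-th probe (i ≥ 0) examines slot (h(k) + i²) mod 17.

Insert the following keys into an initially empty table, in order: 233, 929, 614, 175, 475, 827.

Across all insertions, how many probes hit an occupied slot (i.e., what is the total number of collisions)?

2

Insert 233: h=12, slot 12 empty -> index 12.
Insert 929: h=11, slot 11 empty -> index 11.
Insert 614: h=2, slot 2 empty -> index 2.
Insert 175: h=5, slot 5 empty -> index 5.
Insert 475: h=16, slot 16 empty -> index 16.
Insert 827: h=11, slots 11,12 occupied -> index 15.
Table: [∅, ∅, 614, ∅, ∅, 175, ∅, ∅, ∅, ∅, ∅, 929, 233, ∅, ∅, 827, 475]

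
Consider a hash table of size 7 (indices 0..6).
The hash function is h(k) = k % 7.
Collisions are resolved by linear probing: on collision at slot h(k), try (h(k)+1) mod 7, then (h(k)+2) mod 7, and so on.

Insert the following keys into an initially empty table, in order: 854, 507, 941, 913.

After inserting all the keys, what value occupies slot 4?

854 hashes to 0; slot 0 is free => place at 0.
507 hashes to 3; slot 3 is free => place at 3.
941 hashes to 3; 3 taken => place at 4.
913 hashes to 3; 3,4 taken => place at 5.
Table: [854, —, —, 507, 941, 913, —]

941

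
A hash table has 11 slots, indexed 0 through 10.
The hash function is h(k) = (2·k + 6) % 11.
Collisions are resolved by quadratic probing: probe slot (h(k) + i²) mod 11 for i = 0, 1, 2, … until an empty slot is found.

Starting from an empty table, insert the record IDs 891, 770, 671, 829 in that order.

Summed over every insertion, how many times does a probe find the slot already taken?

3

891 hashes to 6; slot 6 is free -> place at 6.
770 hashes to 6; 6 taken -> place at 7.
671 hashes to 6; 6,7 taken -> place at 10.
829 hashes to 3; slot 3 is free -> place at 3.
Table: [∅, ∅, ∅, 829, ∅, ∅, 891, 770, ∅, ∅, 671]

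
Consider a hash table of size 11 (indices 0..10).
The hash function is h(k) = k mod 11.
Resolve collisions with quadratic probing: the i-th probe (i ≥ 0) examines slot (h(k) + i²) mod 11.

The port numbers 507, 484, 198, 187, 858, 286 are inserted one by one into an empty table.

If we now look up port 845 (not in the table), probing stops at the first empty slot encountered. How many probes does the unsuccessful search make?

Insert 507: h=1, slot 1 empty → index 1.
Insert 484: h=0, slot 0 empty → index 0.
Insert 198: h=0, slots 0,1 occupied → index 4.
Insert 187: h=0, slots 0,1,4 occupied → index 9.
Insert 858: h=0, slots 0,1,4,9 occupied → index 5.
Insert 286: h=0, slots 0,1,4,9,5 occupied → index 3.
Table: [484, 507, _, 286, 198, 858, _, _, _, 187, _]
Lookup 845: h=9, probe 9,10 → slot 10 empty, not found.

2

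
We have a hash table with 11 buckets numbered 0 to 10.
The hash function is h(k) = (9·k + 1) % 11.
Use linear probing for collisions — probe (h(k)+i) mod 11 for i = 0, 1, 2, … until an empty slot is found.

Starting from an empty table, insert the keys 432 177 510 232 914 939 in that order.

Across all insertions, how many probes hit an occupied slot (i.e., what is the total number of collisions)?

Insert 432: h=6, slot 6 empty => index 6.
Insert 177: h=10, slot 10 empty => index 10.
Insert 510: h=4, slot 4 empty => index 4.
Insert 232: h=10, slot 10 occupied => index 0.
Insert 914: h=10, slots 10,0 occupied => index 1.
Insert 939: h=4, slot 4 occupied => index 5.
Table: [232, 914, ., ., 510, 939, 432, ., ., ., 177]

4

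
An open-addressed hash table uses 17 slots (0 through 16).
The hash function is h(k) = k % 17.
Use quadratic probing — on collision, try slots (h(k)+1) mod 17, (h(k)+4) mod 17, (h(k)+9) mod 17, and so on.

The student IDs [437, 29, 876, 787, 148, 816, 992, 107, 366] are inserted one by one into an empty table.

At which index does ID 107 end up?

437 hashes to 12; slot 12 is free => place at 12.
29 hashes to 12; 12 taken => place at 13.
876 hashes to 9; slot 9 is free => place at 9.
787 hashes to 5; slot 5 is free => place at 5.
148 hashes to 12; 12,13 taken => place at 16.
816 hashes to 0; slot 0 is free => place at 0.
992 hashes to 6; slot 6 is free => place at 6.
107 hashes to 5; 5,6,9 taken => place at 14.
366 hashes to 9; 9 taken => place at 10.
Table: [816, _, _, _, _, 787, 992, _, _, 876, 366, _, 437, 29, 107, _, 148]

14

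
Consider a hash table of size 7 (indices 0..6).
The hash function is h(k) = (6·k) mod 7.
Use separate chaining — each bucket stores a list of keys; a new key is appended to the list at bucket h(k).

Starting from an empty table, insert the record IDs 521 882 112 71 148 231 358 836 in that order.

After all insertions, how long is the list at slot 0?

521 → bucket 4
882 → bucket 0
112 → bucket 0 (collision)
71 → bucket 6
148 → bucket 6 (collision)
231 → bucket 0 (collision)
358 → bucket 6 (collision)
836 → bucket 4 (collision)
Final buckets:
0: 882 -> 112 -> 231
1: .
2: .
3: .
4: 521 -> 836
5: .
6: 71 -> 148 -> 358

3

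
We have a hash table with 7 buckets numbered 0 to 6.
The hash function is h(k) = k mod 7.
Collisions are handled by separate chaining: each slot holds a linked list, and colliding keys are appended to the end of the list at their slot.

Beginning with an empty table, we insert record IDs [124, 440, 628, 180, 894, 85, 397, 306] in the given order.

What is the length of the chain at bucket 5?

Insert 124: h=5, bucket 5 empty → new chain.
Insert 440: h=6, bucket 6 empty → new chain.
Insert 628: h=5, bucket 5 nonempty → append to chain.
Insert 180: h=5, bucket 5 nonempty → append to chain.
Insert 894: h=5, bucket 5 nonempty → append to chain.
Insert 85: h=1, bucket 1 empty → new chain.
Insert 397: h=5, bucket 5 nonempty → append to chain.
Insert 306: h=5, bucket 5 nonempty → append to chain.
Final buckets:
0: —
1: 85
2: —
3: —
4: —
5: 124 -> 628 -> 180 -> 894 -> 397 -> 306
6: 440

6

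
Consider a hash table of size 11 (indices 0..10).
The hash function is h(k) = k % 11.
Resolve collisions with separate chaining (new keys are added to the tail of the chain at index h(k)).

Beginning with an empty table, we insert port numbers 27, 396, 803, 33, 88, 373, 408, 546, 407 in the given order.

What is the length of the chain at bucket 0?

Insert 27: h=5, bucket 5 empty -> new chain.
Insert 396: h=0, bucket 0 empty -> new chain.
Insert 803: h=0, bucket 0 nonempty -> append to chain.
Insert 33: h=0, bucket 0 nonempty -> append to chain.
Insert 88: h=0, bucket 0 nonempty -> append to chain.
Insert 373: h=10, bucket 10 empty -> new chain.
Insert 408: h=1, bucket 1 empty -> new chain.
Insert 546: h=7, bucket 7 empty -> new chain.
Insert 407: h=0, bucket 0 nonempty -> append to chain.
Final buckets:
0: 396 -> 803 -> 33 -> 88 -> 407
1: 408
2: -
3: -
4: -
5: 27
6: -
7: 546
8: -
9: -
10: 373

5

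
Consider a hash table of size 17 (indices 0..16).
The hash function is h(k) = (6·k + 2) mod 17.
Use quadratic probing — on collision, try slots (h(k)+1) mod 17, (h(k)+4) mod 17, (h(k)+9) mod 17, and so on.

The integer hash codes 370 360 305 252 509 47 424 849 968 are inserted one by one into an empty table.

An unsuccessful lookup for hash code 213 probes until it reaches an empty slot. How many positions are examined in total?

2

370 hashes to 12; slot 12 is free => place at 12.
360 hashes to 3; slot 3 is free => place at 3.
305 hashes to 13; slot 13 is free => place at 13.
252 hashes to 1; slot 1 is free => place at 1.
509 hashes to 13; 13 taken => place at 14.
47 hashes to 12; 12,13 taken => place at 16.
424 hashes to 13; 13,14 taken => place at 0.
849 hashes to 13; 13,14,0 taken => place at 5.
968 hashes to 13; 13,14,0,5,12 taken => place at 4.
Table: [424, 252, ., 360, 968, 849, ., ., ., ., ., ., 370, 305, 509, ., 47]
Lookup 213: h=5, probe 5,6 → slot 6 empty, not found.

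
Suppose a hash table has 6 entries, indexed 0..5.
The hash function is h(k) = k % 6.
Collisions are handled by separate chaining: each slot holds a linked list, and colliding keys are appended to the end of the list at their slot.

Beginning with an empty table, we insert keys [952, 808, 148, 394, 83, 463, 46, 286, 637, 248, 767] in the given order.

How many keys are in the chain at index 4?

6

Insert 952: h=4, bucket 4 empty → new chain.
Insert 808: h=4, bucket 4 nonempty → append to chain.
Insert 148: h=4, bucket 4 nonempty → append to chain.
Insert 394: h=4, bucket 4 nonempty → append to chain.
Insert 83: h=5, bucket 5 empty → new chain.
Insert 463: h=1, bucket 1 empty → new chain.
Insert 46: h=4, bucket 4 nonempty → append to chain.
Insert 286: h=4, bucket 4 nonempty → append to chain.
Insert 637: h=1, bucket 1 nonempty → append to chain.
Insert 248: h=2, bucket 2 empty → new chain.
Insert 767: h=5, bucket 5 nonempty → append to chain.
Final buckets:
0: _
1: 463 -> 637
2: 248
3: _
4: 952 -> 808 -> 148 -> 394 -> 46 -> 286
5: 83 -> 767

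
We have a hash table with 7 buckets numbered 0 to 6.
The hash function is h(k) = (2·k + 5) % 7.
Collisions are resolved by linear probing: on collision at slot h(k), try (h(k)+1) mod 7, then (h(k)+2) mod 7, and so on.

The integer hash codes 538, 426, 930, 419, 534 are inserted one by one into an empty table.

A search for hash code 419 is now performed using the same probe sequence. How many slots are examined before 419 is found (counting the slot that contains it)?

Insert 538: h=3, slot 3 empty => index 3.
Insert 426: h=3, slot 3 occupied => index 4.
Insert 930: h=3, slots 3,4 occupied => index 5.
Insert 419: h=3, slots 3,4,5 occupied => index 6.
Insert 534: h=2, slot 2 empty => index 2.
Table: [∅, ∅, 534, 538, 426, 930, 419]
Lookup 419: h=3, probe 3,4,5,6 → found at 6.

4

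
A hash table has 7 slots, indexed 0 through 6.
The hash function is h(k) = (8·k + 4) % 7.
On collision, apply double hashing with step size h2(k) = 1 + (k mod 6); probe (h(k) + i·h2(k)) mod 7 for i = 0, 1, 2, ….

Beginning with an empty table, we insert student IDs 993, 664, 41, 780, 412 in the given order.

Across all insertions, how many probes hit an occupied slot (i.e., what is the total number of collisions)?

Insert 993: h=3, slot 3 empty -> index 3.
Insert 664: h=3, h2=5, slot 3 occupied -> index 1.
Insert 41: h=3, h2=6, slot 3 occupied -> index 2.
Insert 780: h=0, slot 0 empty -> index 0.
Insert 412: h=3, h2=5, slots 3,1 occupied -> index 6.
Table: [780, 664, 41, 993, —, —, 412]

4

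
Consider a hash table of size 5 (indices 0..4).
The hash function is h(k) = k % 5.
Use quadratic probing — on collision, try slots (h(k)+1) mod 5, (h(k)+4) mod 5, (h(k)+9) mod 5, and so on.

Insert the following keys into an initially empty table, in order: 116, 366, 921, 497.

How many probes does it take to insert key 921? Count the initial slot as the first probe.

116 hashes to 1; slot 1 is free => place at 1.
366 hashes to 1; 1 taken => place at 2.
921 hashes to 1; 1,2 taken => place at 0.
497 hashes to 2; 2 taken => place at 3.
Table: [921, 116, 366, 497, .]

3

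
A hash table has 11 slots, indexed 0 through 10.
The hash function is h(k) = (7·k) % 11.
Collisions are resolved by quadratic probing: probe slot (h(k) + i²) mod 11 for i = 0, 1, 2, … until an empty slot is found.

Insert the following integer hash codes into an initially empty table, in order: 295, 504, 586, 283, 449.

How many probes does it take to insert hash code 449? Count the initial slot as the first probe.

295: h=8 -> slot 8
504: h=8, probe 8,9 -> slot 9
586: h=10 -> slot 10
283: h=1 -> slot 1
449: h=8, probe 8,9,1,6 -> slot 6
Table: [_, 283, _, _, _, _, 449, _, 295, 504, 586]

4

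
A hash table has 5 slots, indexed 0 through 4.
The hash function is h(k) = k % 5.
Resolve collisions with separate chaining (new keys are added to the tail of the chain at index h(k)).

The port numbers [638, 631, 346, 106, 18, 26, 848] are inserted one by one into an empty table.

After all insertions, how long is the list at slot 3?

3

638 -> bucket 3
631 -> bucket 1
346 -> bucket 1 (collision)
106 -> bucket 1 (collision)
18 -> bucket 3 (collision)
26 -> bucket 1 (collision)
848 -> bucket 3 (collision)
Final buckets:
0: .
1: 631 -> 346 -> 106 -> 26
2: .
3: 638 -> 18 -> 848
4: .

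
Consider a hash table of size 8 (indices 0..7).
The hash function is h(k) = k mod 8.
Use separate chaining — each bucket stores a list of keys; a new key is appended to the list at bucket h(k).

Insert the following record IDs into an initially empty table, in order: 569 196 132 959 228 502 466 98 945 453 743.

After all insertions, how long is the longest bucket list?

3

569 -> bucket 1
196 -> bucket 4
132 -> bucket 4 (collision)
959 -> bucket 7
228 -> bucket 4 (collision)
502 -> bucket 6
466 -> bucket 2
98 -> bucket 2 (collision)
945 -> bucket 1 (collision)
453 -> bucket 5
743 -> bucket 7 (collision)
Final buckets:
0: —
1: 569 -> 945
2: 466 -> 98
3: —
4: 196 -> 132 -> 228
5: 453
6: 502
7: 959 -> 743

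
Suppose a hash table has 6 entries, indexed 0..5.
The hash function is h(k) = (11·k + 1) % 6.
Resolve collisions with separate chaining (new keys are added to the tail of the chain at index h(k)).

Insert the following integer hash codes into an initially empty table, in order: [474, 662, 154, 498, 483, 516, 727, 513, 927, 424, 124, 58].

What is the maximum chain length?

4

Insert 474: h=1, bucket 1 empty -> new chain.
Insert 662: h=5, bucket 5 empty -> new chain.
Insert 154: h=3, bucket 3 empty -> new chain.
Insert 498: h=1, bucket 1 nonempty -> append to chain.
Insert 483: h=4, bucket 4 empty -> new chain.
Insert 516: h=1, bucket 1 nonempty -> append to chain.
Insert 727: h=0, bucket 0 empty -> new chain.
Insert 513: h=4, bucket 4 nonempty -> append to chain.
Insert 927: h=4, bucket 4 nonempty -> append to chain.
Insert 424: h=3, bucket 3 nonempty -> append to chain.
Insert 124: h=3, bucket 3 nonempty -> append to chain.
Insert 58: h=3, bucket 3 nonempty -> append to chain.
Final buckets:
0: 727
1: 474 -> 498 -> 516
2: _
3: 154 -> 424 -> 124 -> 58
4: 483 -> 513 -> 927
5: 662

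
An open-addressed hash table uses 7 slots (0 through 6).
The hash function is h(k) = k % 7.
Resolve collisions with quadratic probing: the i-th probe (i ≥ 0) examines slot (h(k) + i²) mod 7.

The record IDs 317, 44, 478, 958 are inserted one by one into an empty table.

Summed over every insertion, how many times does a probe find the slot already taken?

Insert 317: h=2, slot 2 empty → index 2.
Insert 44: h=2, slot 2 occupied → index 3.
Insert 478: h=2, slots 2,3 occupied → index 6.
Insert 958: h=6, slot 6 occupied → index 0.
Table: [958, —, 317, 44, —, —, 478]

4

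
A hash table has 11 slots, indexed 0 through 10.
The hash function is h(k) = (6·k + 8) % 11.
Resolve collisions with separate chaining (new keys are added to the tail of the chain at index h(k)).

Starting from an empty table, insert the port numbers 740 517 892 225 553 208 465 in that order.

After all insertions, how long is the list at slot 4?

Insert 740: h=4, bucket 4 empty → new chain.
Insert 517: h=8, bucket 8 empty → new chain.
Insert 892: h=3, bucket 3 empty → new chain.
Insert 225: h=5, bucket 5 empty → new chain.
Insert 553: h=4, bucket 4 nonempty → append to chain.
Insert 208: h=2, bucket 2 empty → new chain.
Insert 465: h=4, bucket 4 nonempty → append to chain.
Final buckets:
0: —
1: —
2: 208
3: 892
4: 740 -> 553 -> 465
5: 225
6: —
7: —
8: 517
9: —
10: —

3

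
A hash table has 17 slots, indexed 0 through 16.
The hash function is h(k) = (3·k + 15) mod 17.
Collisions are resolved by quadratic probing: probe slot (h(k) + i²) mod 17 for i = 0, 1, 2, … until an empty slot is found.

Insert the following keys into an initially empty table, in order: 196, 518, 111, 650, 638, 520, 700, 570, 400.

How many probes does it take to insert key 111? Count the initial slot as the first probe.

2

Insert 196: h=8, slot 8 empty → index 8.
Insert 518: h=5, slot 5 empty → index 5.
Insert 111: h=8, slot 8 occupied → index 9.
Insert 650: h=10, slot 10 empty → index 10.
Insert 638: h=8, slots 8,9 occupied → index 12.
Insert 520: h=11, slot 11 empty → index 11.
Insert 700: h=7, slot 7 empty → index 7.
Insert 570: h=8, slots 8,9,12 occupied → index 0.
Insert 400: h=8, slots 8,9,12,0,7 occupied → index 16.
Table: [570, _, _, _, _, 518, _, 700, 196, 111, 650, 520, 638, _, _, _, 400]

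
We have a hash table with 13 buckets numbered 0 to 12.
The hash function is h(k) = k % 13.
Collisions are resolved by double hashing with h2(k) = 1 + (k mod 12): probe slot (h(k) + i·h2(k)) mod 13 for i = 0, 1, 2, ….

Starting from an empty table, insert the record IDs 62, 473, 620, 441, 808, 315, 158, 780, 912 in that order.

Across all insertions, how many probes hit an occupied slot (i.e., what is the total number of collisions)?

4

Insert 62: h=10, slot 10 empty => index 10.
Insert 473: h=5, slot 5 empty => index 5.
Insert 620: h=9, slot 9 empty => index 9.
Insert 441: h=12, slot 12 empty => index 12.
Insert 808: h=2, slot 2 empty => index 2.
Insert 315: h=3, slot 3 empty => index 3.
Insert 158: h=2, h2=3, slots 2,5 occupied => index 8.
Insert 780: h=0, slot 0 empty => index 0.
Insert 912: h=2, h2=1, slots 2,3 occupied => index 4.
Table: [780, ., 808, 315, 912, 473, ., ., 158, 620, 62, ., 441]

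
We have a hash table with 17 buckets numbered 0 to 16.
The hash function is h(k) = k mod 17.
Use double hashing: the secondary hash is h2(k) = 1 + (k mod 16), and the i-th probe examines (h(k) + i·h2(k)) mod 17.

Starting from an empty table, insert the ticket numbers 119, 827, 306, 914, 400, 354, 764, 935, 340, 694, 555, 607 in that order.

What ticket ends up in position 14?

Insert 119: h=0, slot 0 empty => index 0.
Insert 827: h=11, slot 11 empty => index 11.
Insert 306: h=0, h2=3, slot 0 occupied => index 3.
Insert 914: h=13, slot 13 empty => index 13.
Insert 400: h=9, slot 9 empty => index 9.
Insert 354: h=14, slot 14 empty => index 14.
Insert 764: h=16, slot 16 empty => index 16.
Insert 935: h=0, h2=8, slot 0 occupied => index 8.
Insert 340: h=0, h2=5, slot 0 occupied => index 5.
Insert 694: h=14, h2=7, slot 14 occupied => index 4.
Insert 555: h=11, h2=12, slot 11 occupied => index 6.
Insert 607: h=12, slot 12 empty => index 12.
Table: [119, —, —, 306, 694, 340, 555, —, 935, 400, —, 827, 607, 914, 354, —, 764]

354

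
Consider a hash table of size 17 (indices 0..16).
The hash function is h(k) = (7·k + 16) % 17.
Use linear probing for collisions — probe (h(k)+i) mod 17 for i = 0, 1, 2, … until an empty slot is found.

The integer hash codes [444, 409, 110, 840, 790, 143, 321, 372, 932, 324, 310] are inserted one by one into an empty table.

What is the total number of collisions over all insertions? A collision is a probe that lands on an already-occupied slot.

4

444 hashes to 13; slot 13 is free → place at 13.
409 hashes to 6; slot 6 is free → place at 6.
110 hashes to 4; slot 4 is free → place at 4.
840 hashes to 14; slot 14 is free → place at 14.
790 hashes to 4; 4 taken → place at 5.
143 hashes to 14; 14 taken → place at 15.
321 hashes to 2; slot 2 is free → place at 2.
372 hashes to 2; 2 taken → place at 3.
932 hashes to 12; slot 12 is free → place at 12.
324 hashes to 6; 6 taken → place at 7.
310 hashes to 10; slot 10 is free → place at 10.
Table: [∅, ∅, 321, 372, 110, 790, 409, 324, ∅, ∅, 310, ∅, 932, 444, 840, 143, ∅]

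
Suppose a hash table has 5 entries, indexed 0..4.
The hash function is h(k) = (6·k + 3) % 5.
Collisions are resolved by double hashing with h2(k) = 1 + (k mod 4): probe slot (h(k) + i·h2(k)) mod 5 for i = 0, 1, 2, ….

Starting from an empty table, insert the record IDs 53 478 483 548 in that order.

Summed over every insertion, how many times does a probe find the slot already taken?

3

Insert 53: h=1, slot 1 empty → index 1.
Insert 478: h=1, h2=3, slot 1 occupied → index 4.
Insert 483: h=1, h2=4, slot 1 occupied → index 0.
Insert 548: h=1, h2=1, slot 1 occupied → index 2.
Table: [483, 53, 548, _, 478]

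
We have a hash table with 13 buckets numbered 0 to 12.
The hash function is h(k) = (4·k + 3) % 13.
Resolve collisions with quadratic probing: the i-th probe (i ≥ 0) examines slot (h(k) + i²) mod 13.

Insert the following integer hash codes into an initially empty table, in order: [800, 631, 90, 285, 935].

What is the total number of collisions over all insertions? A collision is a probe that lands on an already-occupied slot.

4

800 hashes to 5; slot 5 is free → place at 5.
631 hashes to 5; 5 taken → place at 6.
90 hashes to 12; slot 12 is free → place at 12.
285 hashes to 12; 12 taken → place at 0.
935 hashes to 12; 12,0 taken → place at 3.
Table: [285, ∅, ∅, 935, ∅, 800, 631, ∅, ∅, ∅, ∅, ∅, 90]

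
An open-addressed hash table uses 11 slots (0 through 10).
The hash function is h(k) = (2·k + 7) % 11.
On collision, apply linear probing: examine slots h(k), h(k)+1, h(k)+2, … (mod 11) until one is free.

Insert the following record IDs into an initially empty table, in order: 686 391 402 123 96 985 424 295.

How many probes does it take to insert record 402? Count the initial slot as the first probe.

686: h=4 => slot 4
391: h=8 => slot 8
402: h=8, probe 8,9 => slot 9
123: h=0 => slot 0
96: h=1 => slot 1
985: h=8, probe 8,9,10 => slot 10
424: h=8, probe 8,9,10,0,1,2 => slot 2
295: h=3 => slot 3
Table: [123, 96, 424, 295, 686, ., ., ., 391, 402, 985]

2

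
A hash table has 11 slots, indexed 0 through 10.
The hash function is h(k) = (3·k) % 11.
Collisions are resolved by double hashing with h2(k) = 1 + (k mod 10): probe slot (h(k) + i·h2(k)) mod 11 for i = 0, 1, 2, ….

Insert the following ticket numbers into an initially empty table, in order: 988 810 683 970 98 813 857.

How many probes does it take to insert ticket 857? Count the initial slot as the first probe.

Insert 988: h=5, slot 5 empty -> index 5.
Insert 810: h=10, slot 10 empty -> index 10.
Insert 683: h=3, slot 3 empty -> index 3.
Insert 970: h=6, slot 6 empty -> index 6.
Insert 98: h=8, slot 8 empty -> index 8.
Insert 813: h=8, h2=4, slot 8 occupied -> index 1.
Insert 857: h=8, h2=8, slots 8,5 occupied -> index 2.
Table: [∅, 813, 857, 683, ∅, 988, 970, ∅, 98, ∅, 810]

3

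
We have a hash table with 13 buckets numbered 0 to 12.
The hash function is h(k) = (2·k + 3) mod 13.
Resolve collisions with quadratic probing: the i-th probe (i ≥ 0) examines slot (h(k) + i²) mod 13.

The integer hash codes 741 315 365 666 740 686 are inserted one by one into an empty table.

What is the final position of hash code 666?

10

741 hashes to 3; slot 3 is free → place at 3.
315 hashes to 9; slot 9 is free → place at 9.
365 hashes to 5; slot 5 is free → place at 5.
666 hashes to 9; 9 taken → place at 10.
740 hashes to 1; slot 1 is free → place at 1.
686 hashes to 10; 10 taken → place at 11.
Table: [., 740, ., 741, ., 365, ., ., ., 315, 666, 686, .]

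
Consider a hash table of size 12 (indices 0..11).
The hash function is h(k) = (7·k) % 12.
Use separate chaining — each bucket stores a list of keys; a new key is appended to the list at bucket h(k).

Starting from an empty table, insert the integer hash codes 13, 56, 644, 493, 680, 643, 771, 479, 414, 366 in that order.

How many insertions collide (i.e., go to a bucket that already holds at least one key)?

13 -> bucket 7
56 -> bucket 8
644 -> bucket 8 (collision)
493 -> bucket 7 (collision)
680 -> bucket 8 (collision)
643 -> bucket 1
771 -> bucket 9
479 -> bucket 5
414 -> bucket 6
366 -> bucket 6 (collision)
Final buckets:
0: _
1: 643
2: _
3: _
4: _
5: 479
6: 414 -> 366
7: 13 -> 493
8: 56 -> 644 -> 680
9: 771
10: _
11: _

4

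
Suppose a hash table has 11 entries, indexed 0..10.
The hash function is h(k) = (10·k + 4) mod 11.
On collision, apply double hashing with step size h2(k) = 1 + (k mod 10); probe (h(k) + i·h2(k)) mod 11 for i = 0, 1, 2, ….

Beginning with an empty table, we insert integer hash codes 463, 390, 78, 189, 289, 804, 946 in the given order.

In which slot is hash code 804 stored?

Insert 463: h=3, slot 3 empty -> index 3.
Insert 390: h=10, slot 10 empty -> index 10.
Insert 78: h=3, h2=9, slot 3 occupied -> index 1.
Insert 189: h=2, slot 2 empty -> index 2.
Insert 289: h=1, h2=10, slot 1 occupied -> index 0.
Insert 804: h=3, h2=5, slot 3 occupied -> index 8.
Insert 946: h=4, slot 4 empty -> index 4.
Table: [289, 78, 189, 463, 946, _, _, _, 804, _, 390]

8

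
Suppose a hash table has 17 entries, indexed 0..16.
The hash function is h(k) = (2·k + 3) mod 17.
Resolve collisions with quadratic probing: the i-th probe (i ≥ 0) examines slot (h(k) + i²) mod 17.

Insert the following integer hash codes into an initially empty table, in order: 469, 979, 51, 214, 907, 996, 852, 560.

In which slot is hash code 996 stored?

5

469 hashes to 6; slot 6 is free -> place at 6.
979 hashes to 6; 6 taken -> place at 7.
51 hashes to 3; slot 3 is free -> place at 3.
214 hashes to 6; 6,7 taken -> place at 10.
907 hashes to 15; slot 15 is free -> place at 15.
996 hashes to 6; 6,7,10,15 taken -> place at 5.
852 hashes to 7; 7 taken -> place at 8.
560 hashes to 1; slot 1 is free -> place at 1.
Table: [-, 560, -, 51, -, 996, 469, 979, 852, -, 214, -, -, -, -, 907, -]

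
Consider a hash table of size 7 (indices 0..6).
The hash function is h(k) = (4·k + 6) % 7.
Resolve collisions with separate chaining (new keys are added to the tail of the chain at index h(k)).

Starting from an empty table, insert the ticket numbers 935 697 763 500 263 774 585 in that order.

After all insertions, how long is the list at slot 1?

5

Insert 935: h=1, bucket 1 empty → new chain.
Insert 697: h=1, bucket 1 nonempty → append to chain.
Insert 763: h=6, bucket 6 empty → new chain.
Insert 500: h=4, bucket 4 empty → new chain.
Insert 263: h=1, bucket 1 nonempty → append to chain.
Insert 774: h=1, bucket 1 nonempty → append to chain.
Insert 585: h=1, bucket 1 nonempty → append to chain.
Final buckets:
0: _
1: 935 -> 697 -> 263 -> 774 -> 585
2: _
3: _
4: 500
5: _
6: 763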